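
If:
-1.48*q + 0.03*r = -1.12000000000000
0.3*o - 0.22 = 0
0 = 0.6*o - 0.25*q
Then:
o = 0.73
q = 1.76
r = 49.49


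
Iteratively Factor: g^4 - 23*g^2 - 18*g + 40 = (g + 2)*(g^3 - 2*g^2 - 19*g + 20) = (g - 5)*(g + 2)*(g^2 + 3*g - 4) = (g - 5)*(g - 1)*(g + 2)*(g + 4)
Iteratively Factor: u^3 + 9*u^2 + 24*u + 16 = (u + 4)*(u^2 + 5*u + 4) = (u + 4)^2*(u + 1)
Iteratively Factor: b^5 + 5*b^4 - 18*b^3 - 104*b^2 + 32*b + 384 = (b - 2)*(b^4 + 7*b^3 - 4*b^2 - 112*b - 192) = (b - 4)*(b - 2)*(b^3 + 11*b^2 + 40*b + 48) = (b - 4)*(b - 2)*(b + 3)*(b^2 + 8*b + 16) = (b - 4)*(b - 2)*(b + 3)*(b + 4)*(b + 4)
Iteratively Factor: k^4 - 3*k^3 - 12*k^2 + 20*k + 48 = (k + 2)*(k^3 - 5*k^2 - 2*k + 24) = (k + 2)^2*(k^2 - 7*k + 12) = (k - 3)*(k + 2)^2*(k - 4)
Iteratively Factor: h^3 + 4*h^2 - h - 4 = (h + 4)*(h^2 - 1) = (h + 1)*(h + 4)*(h - 1)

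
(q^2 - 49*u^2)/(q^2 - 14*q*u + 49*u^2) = (q + 7*u)/(q - 7*u)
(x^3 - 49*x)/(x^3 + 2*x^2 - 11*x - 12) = x*(x^2 - 49)/(x^3 + 2*x^2 - 11*x - 12)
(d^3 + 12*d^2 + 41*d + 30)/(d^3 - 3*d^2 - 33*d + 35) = (d^2 + 7*d + 6)/(d^2 - 8*d + 7)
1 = 1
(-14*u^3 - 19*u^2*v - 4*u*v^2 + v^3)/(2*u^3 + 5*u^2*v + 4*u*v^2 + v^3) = (-7*u + v)/(u + v)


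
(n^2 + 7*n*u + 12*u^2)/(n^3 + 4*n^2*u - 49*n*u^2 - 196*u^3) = (-n - 3*u)/(-n^2 + 49*u^2)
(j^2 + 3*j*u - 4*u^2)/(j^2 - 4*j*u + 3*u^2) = (-j - 4*u)/(-j + 3*u)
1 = 1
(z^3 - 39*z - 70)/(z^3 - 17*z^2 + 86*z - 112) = (z^2 + 7*z + 10)/(z^2 - 10*z + 16)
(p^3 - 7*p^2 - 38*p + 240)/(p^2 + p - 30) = p - 8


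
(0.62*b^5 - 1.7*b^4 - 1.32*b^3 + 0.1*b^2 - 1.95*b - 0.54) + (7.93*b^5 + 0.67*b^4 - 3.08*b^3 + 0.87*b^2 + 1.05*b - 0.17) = 8.55*b^5 - 1.03*b^4 - 4.4*b^3 + 0.97*b^2 - 0.9*b - 0.71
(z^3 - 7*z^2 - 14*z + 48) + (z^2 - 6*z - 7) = z^3 - 6*z^2 - 20*z + 41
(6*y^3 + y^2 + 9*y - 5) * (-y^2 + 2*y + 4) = -6*y^5 + 11*y^4 + 17*y^3 + 27*y^2 + 26*y - 20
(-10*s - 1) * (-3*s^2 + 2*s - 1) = 30*s^3 - 17*s^2 + 8*s + 1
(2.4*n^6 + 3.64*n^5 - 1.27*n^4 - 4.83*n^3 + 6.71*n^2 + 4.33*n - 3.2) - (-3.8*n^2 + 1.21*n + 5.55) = 2.4*n^6 + 3.64*n^5 - 1.27*n^4 - 4.83*n^3 + 10.51*n^2 + 3.12*n - 8.75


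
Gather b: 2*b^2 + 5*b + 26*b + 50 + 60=2*b^2 + 31*b + 110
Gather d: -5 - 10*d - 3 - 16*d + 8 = -26*d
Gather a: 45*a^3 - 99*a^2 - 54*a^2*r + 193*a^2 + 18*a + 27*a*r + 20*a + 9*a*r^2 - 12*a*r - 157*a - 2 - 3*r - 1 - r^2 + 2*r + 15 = 45*a^3 + a^2*(94 - 54*r) + a*(9*r^2 + 15*r - 119) - r^2 - r + 12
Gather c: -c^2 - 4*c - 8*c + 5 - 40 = -c^2 - 12*c - 35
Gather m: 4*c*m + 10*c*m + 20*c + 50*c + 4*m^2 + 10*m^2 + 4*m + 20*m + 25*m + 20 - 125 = 70*c + 14*m^2 + m*(14*c + 49) - 105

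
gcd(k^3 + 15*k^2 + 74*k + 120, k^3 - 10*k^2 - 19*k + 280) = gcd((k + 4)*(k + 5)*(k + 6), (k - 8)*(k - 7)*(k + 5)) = k + 5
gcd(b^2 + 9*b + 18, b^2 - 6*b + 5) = 1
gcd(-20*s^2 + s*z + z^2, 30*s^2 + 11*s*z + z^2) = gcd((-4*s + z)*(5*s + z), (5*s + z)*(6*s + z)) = 5*s + z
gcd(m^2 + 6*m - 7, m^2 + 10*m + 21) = m + 7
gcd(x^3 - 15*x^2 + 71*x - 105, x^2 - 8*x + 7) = x - 7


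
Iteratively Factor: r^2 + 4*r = (r)*(r + 4)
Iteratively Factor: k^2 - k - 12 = (k + 3)*(k - 4)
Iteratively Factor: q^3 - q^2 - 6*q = (q)*(q^2 - q - 6) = q*(q - 3)*(q + 2)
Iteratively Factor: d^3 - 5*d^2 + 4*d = (d)*(d^2 - 5*d + 4) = d*(d - 4)*(d - 1)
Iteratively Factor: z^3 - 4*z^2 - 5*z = (z + 1)*(z^2 - 5*z) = (z - 5)*(z + 1)*(z)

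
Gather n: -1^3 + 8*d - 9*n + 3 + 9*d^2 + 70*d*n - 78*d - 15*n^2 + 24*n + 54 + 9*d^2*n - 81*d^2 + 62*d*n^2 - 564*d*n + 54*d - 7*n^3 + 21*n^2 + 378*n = -72*d^2 - 16*d - 7*n^3 + n^2*(62*d + 6) + n*(9*d^2 - 494*d + 393) + 56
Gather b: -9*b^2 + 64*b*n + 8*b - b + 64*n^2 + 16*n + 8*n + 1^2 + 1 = -9*b^2 + b*(64*n + 7) + 64*n^2 + 24*n + 2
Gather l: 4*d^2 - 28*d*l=4*d^2 - 28*d*l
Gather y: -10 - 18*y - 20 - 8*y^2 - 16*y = -8*y^2 - 34*y - 30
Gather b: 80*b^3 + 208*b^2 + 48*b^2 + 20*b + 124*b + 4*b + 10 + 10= 80*b^3 + 256*b^2 + 148*b + 20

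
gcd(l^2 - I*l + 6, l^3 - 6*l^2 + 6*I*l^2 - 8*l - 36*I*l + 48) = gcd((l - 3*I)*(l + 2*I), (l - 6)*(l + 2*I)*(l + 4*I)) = l + 2*I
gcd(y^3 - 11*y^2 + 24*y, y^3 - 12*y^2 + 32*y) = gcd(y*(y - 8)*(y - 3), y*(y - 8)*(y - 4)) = y^2 - 8*y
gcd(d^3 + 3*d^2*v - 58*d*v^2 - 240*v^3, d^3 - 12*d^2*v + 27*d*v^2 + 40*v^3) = -d + 8*v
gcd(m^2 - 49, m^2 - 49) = m^2 - 49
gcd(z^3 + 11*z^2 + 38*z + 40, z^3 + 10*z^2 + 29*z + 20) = z^2 + 9*z + 20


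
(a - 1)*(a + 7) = a^2 + 6*a - 7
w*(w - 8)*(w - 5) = w^3 - 13*w^2 + 40*w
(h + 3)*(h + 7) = h^2 + 10*h + 21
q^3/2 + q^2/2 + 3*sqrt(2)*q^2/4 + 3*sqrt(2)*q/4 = q*(q/2 + 1/2)*(q + 3*sqrt(2)/2)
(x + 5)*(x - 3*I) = x^2 + 5*x - 3*I*x - 15*I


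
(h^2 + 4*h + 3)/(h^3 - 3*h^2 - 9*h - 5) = (h + 3)/(h^2 - 4*h - 5)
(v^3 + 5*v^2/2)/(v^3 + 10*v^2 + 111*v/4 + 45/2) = 2*v^2/(2*v^2 + 15*v + 18)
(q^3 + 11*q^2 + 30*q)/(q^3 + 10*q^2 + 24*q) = (q + 5)/(q + 4)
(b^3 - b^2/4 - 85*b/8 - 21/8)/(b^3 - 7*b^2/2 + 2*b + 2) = (8*b^3 - 2*b^2 - 85*b - 21)/(4*(2*b^3 - 7*b^2 + 4*b + 4))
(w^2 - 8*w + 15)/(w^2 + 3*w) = (w^2 - 8*w + 15)/(w*(w + 3))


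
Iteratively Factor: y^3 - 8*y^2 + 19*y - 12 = (y - 4)*(y^2 - 4*y + 3) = (y - 4)*(y - 1)*(y - 3)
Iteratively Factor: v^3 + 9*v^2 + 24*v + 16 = (v + 1)*(v^2 + 8*v + 16) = (v + 1)*(v + 4)*(v + 4)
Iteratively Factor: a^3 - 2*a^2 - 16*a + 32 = (a - 2)*(a^2 - 16) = (a - 4)*(a - 2)*(a + 4)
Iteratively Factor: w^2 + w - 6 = (w + 3)*(w - 2)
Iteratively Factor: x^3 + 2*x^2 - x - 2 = (x - 1)*(x^2 + 3*x + 2) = (x - 1)*(x + 1)*(x + 2)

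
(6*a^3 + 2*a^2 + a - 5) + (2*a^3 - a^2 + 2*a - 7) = 8*a^3 + a^2 + 3*a - 12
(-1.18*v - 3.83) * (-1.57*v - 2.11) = 1.8526*v^2 + 8.5029*v + 8.0813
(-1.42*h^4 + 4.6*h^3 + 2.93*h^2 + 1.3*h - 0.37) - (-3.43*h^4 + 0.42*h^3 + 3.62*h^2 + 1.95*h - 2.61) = 2.01*h^4 + 4.18*h^3 - 0.69*h^2 - 0.65*h + 2.24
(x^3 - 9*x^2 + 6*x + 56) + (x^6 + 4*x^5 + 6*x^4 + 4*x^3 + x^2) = x^6 + 4*x^5 + 6*x^4 + 5*x^3 - 8*x^2 + 6*x + 56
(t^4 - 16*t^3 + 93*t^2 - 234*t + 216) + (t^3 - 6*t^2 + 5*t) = t^4 - 15*t^3 + 87*t^2 - 229*t + 216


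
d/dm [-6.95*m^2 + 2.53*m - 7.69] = 2.53 - 13.9*m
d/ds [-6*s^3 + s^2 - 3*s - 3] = -18*s^2 + 2*s - 3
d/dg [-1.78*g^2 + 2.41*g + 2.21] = 2.41 - 3.56*g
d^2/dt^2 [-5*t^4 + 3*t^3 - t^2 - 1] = -60*t^2 + 18*t - 2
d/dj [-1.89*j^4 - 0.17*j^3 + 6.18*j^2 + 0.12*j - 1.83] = -7.56*j^3 - 0.51*j^2 + 12.36*j + 0.12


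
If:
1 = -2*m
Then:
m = -1/2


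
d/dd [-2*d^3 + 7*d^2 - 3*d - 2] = -6*d^2 + 14*d - 3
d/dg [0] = 0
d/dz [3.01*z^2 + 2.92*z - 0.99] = 6.02*z + 2.92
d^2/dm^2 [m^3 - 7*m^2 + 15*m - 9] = 6*m - 14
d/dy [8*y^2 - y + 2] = 16*y - 1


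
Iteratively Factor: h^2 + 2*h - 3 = (h - 1)*(h + 3)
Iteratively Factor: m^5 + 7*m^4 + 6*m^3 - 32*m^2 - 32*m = (m + 4)*(m^4 + 3*m^3 - 6*m^2 - 8*m) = m*(m + 4)*(m^3 + 3*m^2 - 6*m - 8) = m*(m + 1)*(m + 4)*(m^2 + 2*m - 8) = m*(m - 2)*(m + 1)*(m + 4)*(m + 4)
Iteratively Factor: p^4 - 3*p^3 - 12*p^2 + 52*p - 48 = (p + 4)*(p^3 - 7*p^2 + 16*p - 12) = (p - 2)*(p + 4)*(p^2 - 5*p + 6) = (p - 3)*(p - 2)*(p + 4)*(p - 2)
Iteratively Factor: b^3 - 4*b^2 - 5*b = (b - 5)*(b^2 + b) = (b - 5)*(b + 1)*(b)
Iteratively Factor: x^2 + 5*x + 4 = (x + 1)*(x + 4)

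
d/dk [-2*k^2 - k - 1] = -4*k - 1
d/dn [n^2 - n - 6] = 2*n - 1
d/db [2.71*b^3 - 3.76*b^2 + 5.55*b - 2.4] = 8.13*b^2 - 7.52*b + 5.55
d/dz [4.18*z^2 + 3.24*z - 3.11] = 8.36*z + 3.24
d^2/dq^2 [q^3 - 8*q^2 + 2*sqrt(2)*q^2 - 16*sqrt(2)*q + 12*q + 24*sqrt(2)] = 6*q - 16 + 4*sqrt(2)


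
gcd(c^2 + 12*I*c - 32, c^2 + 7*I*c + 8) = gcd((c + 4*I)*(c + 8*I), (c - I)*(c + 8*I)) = c + 8*I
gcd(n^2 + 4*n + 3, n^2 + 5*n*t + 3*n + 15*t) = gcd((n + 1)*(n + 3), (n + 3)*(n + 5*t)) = n + 3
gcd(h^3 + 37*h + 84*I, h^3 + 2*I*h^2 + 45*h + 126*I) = h^2 - 4*I*h + 21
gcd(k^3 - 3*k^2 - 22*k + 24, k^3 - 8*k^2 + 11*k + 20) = 1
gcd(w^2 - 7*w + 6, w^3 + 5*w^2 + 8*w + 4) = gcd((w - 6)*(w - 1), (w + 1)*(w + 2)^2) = 1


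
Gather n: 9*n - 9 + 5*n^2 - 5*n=5*n^2 + 4*n - 9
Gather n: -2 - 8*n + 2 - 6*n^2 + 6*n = -6*n^2 - 2*n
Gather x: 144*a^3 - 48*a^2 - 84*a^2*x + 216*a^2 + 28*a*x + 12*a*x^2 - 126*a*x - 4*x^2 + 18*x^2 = 144*a^3 + 168*a^2 + x^2*(12*a + 14) + x*(-84*a^2 - 98*a)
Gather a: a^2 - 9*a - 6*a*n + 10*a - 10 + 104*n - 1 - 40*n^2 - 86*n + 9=a^2 + a*(1 - 6*n) - 40*n^2 + 18*n - 2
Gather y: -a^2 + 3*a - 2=-a^2 + 3*a - 2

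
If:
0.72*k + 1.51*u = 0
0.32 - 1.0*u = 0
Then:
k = -0.67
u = 0.32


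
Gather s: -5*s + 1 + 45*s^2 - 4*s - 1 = 45*s^2 - 9*s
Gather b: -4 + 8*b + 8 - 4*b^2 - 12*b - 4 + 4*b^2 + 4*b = 0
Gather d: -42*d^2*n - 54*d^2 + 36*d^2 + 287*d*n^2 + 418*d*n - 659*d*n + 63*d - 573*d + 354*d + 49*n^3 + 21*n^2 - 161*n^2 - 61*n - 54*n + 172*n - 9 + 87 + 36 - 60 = d^2*(-42*n - 18) + d*(287*n^2 - 241*n - 156) + 49*n^3 - 140*n^2 + 57*n + 54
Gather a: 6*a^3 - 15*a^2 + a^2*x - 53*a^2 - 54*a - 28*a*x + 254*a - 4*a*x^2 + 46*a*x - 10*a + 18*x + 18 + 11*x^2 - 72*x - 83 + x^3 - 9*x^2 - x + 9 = 6*a^3 + a^2*(x - 68) + a*(-4*x^2 + 18*x + 190) + x^3 + 2*x^2 - 55*x - 56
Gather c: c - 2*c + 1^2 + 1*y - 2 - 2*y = -c - y - 1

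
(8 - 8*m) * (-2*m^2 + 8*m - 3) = 16*m^3 - 80*m^2 + 88*m - 24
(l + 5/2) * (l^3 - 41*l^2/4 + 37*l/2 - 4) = l^4 - 31*l^3/4 - 57*l^2/8 + 169*l/4 - 10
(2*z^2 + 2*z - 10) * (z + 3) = 2*z^3 + 8*z^2 - 4*z - 30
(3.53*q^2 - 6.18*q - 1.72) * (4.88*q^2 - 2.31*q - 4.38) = 17.2264*q^4 - 38.3127*q^3 - 9.5792*q^2 + 31.0416*q + 7.5336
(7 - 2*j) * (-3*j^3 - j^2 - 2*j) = 6*j^4 - 19*j^3 - 3*j^2 - 14*j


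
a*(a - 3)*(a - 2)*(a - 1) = a^4 - 6*a^3 + 11*a^2 - 6*a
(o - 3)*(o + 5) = o^2 + 2*o - 15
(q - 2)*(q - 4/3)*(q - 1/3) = q^3 - 11*q^2/3 + 34*q/9 - 8/9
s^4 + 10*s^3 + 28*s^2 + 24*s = s*(s + 2)^2*(s + 6)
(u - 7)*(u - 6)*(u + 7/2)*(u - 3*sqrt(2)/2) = u^4 - 19*u^3/2 - 3*sqrt(2)*u^3/2 - 7*u^2/2 + 57*sqrt(2)*u^2/4 + 21*sqrt(2)*u/4 + 147*u - 441*sqrt(2)/2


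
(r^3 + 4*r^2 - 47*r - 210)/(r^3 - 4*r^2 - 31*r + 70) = (r + 6)/(r - 2)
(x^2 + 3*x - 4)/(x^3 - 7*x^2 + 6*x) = (x + 4)/(x*(x - 6))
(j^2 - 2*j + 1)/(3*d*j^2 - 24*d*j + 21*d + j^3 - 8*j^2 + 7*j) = (j - 1)/(3*d*j - 21*d + j^2 - 7*j)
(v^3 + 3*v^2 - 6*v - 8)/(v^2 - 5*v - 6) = (v^2 + 2*v - 8)/(v - 6)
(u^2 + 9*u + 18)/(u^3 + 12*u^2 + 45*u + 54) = 1/(u + 3)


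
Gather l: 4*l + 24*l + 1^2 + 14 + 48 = 28*l + 63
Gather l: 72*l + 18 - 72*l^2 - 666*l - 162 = -72*l^2 - 594*l - 144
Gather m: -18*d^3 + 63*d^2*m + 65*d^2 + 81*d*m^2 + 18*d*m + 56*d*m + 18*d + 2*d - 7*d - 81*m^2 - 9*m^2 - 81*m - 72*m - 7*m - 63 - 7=-18*d^3 + 65*d^2 + 13*d + m^2*(81*d - 90) + m*(63*d^2 + 74*d - 160) - 70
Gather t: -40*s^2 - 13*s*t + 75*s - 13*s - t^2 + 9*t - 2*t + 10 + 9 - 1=-40*s^2 + 62*s - t^2 + t*(7 - 13*s) + 18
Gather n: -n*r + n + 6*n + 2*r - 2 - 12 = n*(7 - r) + 2*r - 14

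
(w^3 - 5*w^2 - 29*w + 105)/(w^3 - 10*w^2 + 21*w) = (w + 5)/w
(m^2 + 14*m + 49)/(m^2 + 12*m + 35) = (m + 7)/(m + 5)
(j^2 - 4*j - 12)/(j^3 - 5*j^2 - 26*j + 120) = (j + 2)/(j^2 + j - 20)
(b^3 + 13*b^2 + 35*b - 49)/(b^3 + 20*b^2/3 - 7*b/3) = 3*(b^2 + 6*b - 7)/(b*(3*b - 1))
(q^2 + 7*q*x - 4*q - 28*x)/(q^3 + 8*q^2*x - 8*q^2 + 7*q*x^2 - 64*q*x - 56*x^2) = (q - 4)/(q^2 + q*x - 8*q - 8*x)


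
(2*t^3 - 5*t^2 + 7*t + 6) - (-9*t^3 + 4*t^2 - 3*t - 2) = 11*t^3 - 9*t^2 + 10*t + 8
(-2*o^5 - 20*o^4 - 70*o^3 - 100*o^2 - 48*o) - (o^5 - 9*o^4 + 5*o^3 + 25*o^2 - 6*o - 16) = -3*o^5 - 11*o^4 - 75*o^3 - 125*o^2 - 42*o + 16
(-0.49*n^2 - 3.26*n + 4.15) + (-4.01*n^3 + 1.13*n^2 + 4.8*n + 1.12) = -4.01*n^3 + 0.64*n^2 + 1.54*n + 5.27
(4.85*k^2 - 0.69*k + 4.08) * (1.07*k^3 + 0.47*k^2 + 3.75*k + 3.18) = 5.1895*k^5 + 1.5412*k^4 + 22.2288*k^3 + 14.7531*k^2 + 13.1058*k + 12.9744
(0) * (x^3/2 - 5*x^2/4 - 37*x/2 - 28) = 0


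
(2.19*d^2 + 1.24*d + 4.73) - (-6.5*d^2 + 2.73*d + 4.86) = 8.69*d^2 - 1.49*d - 0.13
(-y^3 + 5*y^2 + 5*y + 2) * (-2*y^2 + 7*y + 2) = 2*y^5 - 17*y^4 + 23*y^3 + 41*y^2 + 24*y + 4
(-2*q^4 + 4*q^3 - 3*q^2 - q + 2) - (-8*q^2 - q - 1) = -2*q^4 + 4*q^3 + 5*q^2 + 3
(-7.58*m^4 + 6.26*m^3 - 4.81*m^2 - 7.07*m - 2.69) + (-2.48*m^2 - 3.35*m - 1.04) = -7.58*m^4 + 6.26*m^3 - 7.29*m^2 - 10.42*m - 3.73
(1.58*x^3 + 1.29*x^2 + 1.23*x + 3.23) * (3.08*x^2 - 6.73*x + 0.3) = 4.8664*x^5 - 6.6602*x^4 - 4.4193*x^3 + 2.0575*x^2 - 21.3689*x + 0.969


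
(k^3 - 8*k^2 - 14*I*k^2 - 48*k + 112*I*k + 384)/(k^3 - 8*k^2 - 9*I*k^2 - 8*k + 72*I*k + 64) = (k - 6*I)/(k - I)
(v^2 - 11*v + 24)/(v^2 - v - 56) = (v - 3)/(v + 7)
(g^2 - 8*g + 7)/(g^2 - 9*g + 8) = (g - 7)/(g - 8)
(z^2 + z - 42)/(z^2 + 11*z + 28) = (z - 6)/(z + 4)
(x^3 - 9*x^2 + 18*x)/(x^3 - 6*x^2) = (x - 3)/x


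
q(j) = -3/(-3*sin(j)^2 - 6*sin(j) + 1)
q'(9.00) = 5.89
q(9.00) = 1.51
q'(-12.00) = -2.46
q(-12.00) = 0.97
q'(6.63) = -11.81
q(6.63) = 2.16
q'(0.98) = -0.50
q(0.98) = 0.50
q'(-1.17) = -0.04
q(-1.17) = -0.75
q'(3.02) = 385.04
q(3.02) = -13.15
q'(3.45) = 1.84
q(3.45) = -1.18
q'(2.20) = 0.57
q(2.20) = 0.52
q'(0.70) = -1.34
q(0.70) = 0.73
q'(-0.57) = -0.62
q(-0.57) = -0.89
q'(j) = -3*(6*sin(j)*cos(j) + 6*cos(j))/(-3*sin(j)^2 - 6*sin(j) + 1)^2 = -18*(sin(j) + 1)*cos(j)/(3*sin(j)^2 + 6*sin(j) - 1)^2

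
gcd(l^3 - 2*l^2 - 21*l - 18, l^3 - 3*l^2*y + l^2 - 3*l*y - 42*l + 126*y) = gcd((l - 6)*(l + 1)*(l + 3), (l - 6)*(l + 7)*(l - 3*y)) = l - 6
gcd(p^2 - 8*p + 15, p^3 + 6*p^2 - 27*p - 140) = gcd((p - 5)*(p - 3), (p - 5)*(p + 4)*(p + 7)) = p - 5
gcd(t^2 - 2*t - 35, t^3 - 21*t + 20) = t + 5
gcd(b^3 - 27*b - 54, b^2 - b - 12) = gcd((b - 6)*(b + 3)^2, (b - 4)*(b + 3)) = b + 3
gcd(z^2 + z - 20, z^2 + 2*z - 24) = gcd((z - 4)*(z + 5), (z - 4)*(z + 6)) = z - 4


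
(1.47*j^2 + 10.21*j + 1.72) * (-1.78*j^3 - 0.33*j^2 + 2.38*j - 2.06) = -2.6166*j^5 - 18.6589*j^4 - 2.9323*j^3 + 20.704*j^2 - 16.939*j - 3.5432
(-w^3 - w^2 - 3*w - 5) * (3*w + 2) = -3*w^4 - 5*w^3 - 11*w^2 - 21*w - 10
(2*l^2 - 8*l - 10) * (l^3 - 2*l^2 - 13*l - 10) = 2*l^5 - 12*l^4 - 20*l^3 + 104*l^2 + 210*l + 100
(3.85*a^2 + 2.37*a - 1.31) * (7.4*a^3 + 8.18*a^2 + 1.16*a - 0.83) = 28.49*a^5 + 49.031*a^4 + 14.1586*a^3 - 11.1621*a^2 - 3.4867*a + 1.0873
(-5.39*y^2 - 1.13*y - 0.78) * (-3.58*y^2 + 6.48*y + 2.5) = 19.2962*y^4 - 30.8818*y^3 - 18.005*y^2 - 7.8794*y - 1.95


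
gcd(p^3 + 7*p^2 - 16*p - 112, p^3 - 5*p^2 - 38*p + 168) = p - 4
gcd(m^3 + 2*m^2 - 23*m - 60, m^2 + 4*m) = m + 4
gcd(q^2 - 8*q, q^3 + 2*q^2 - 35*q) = q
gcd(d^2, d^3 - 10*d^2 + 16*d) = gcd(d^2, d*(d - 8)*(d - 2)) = d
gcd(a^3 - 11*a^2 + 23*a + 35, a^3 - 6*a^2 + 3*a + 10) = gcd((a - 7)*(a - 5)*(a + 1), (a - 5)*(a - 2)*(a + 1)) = a^2 - 4*a - 5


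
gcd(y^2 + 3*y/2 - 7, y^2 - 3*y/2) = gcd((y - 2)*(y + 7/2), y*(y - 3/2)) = 1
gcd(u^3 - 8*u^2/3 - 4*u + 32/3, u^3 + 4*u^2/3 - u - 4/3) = 1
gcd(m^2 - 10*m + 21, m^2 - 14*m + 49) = m - 7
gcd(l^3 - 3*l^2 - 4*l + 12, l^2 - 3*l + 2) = l - 2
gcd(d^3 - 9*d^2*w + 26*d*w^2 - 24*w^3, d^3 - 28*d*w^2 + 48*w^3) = d^2 - 6*d*w + 8*w^2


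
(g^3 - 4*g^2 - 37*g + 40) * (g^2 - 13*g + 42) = g^5 - 17*g^4 + 57*g^3 + 353*g^2 - 2074*g + 1680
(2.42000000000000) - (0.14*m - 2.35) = 4.77 - 0.14*m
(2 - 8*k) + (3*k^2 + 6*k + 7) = 3*k^2 - 2*k + 9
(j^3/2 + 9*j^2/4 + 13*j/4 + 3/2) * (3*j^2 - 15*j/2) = 3*j^5/2 + 3*j^4 - 57*j^3/8 - 159*j^2/8 - 45*j/4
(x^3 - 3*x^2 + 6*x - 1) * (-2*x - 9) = -2*x^4 - 3*x^3 + 15*x^2 - 52*x + 9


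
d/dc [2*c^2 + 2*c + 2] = 4*c + 2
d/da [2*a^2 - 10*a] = 4*a - 10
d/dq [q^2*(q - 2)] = q*(3*q - 4)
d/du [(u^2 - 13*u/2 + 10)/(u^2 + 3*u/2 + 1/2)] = (32*u^2 - 76*u - 73)/(4*u^4 + 12*u^3 + 13*u^2 + 6*u + 1)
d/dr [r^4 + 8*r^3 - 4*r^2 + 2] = 4*r*(r^2 + 6*r - 2)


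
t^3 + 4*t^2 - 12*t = t*(t - 2)*(t + 6)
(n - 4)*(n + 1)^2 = n^3 - 2*n^2 - 7*n - 4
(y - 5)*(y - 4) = y^2 - 9*y + 20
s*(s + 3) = s^2 + 3*s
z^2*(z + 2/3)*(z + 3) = z^4 + 11*z^3/3 + 2*z^2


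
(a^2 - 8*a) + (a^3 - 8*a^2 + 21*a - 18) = a^3 - 7*a^2 + 13*a - 18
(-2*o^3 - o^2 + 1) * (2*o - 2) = -4*o^4 + 2*o^3 + 2*o^2 + 2*o - 2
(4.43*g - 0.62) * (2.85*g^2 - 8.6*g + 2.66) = 12.6255*g^3 - 39.865*g^2 + 17.1158*g - 1.6492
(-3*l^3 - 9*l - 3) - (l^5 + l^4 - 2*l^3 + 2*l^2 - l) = -l^5 - l^4 - l^3 - 2*l^2 - 8*l - 3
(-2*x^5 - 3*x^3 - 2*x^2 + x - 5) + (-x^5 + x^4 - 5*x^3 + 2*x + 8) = -3*x^5 + x^4 - 8*x^3 - 2*x^2 + 3*x + 3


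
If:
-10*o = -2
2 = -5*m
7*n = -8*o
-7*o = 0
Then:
No Solution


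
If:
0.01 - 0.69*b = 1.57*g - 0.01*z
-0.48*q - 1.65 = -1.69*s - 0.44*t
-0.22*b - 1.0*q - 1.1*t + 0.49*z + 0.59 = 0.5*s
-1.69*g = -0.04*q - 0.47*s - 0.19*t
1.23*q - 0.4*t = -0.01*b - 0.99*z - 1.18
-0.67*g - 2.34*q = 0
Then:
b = -0.58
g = 0.25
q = -0.07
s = 1.03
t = -0.29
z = -1.21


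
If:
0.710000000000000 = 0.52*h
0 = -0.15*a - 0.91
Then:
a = -6.07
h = 1.37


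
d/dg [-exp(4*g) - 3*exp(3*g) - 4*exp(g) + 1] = (-4*exp(3*g) - 9*exp(2*g) - 4)*exp(g)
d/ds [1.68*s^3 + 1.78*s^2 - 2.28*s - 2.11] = 5.04*s^2 + 3.56*s - 2.28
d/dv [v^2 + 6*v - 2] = 2*v + 6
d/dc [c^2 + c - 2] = 2*c + 1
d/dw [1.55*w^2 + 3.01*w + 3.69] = 3.1*w + 3.01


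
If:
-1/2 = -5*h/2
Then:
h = 1/5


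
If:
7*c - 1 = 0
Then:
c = 1/7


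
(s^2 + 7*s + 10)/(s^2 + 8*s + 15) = (s + 2)/(s + 3)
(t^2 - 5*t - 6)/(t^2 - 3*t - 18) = (t + 1)/(t + 3)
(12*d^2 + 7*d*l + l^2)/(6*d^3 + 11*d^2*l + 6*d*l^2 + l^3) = (4*d + l)/(2*d^2 + 3*d*l + l^2)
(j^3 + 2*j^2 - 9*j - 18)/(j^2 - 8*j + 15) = (j^2 + 5*j + 6)/(j - 5)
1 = 1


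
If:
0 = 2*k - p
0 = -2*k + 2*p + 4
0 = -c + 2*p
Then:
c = -8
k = -2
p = -4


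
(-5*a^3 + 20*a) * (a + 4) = -5*a^4 - 20*a^3 + 20*a^2 + 80*a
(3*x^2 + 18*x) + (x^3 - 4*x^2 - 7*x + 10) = x^3 - x^2 + 11*x + 10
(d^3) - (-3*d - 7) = d^3 + 3*d + 7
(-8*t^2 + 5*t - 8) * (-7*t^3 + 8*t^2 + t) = 56*t^5 - 99*t^4 + 88*t^3 - 59*t^2 - 8*t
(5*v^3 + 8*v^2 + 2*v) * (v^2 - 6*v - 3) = 5*v^5 - 22*v^4 - 61*v^3 - 36*v^2 - 6*v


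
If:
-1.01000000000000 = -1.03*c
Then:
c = 0.98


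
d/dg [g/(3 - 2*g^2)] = (2*g^2 + 3)/(2*g^2 - 3)^2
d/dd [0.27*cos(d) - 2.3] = -0.27*sin(d)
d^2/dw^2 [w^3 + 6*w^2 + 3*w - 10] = 6*w + 12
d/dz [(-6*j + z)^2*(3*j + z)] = 3*z*(-6*j + z)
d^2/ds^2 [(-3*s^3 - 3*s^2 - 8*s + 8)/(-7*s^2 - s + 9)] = 2*(563*s^3 - 690*s^2 + 2073*s - 197)/(343*s^6 + 147*s^5 - 1302*s^4 - 377*s^3 + 1674*s^2 + 243*s - 729)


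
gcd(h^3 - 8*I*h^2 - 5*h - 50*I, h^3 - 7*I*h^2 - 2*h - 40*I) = h^2 - 3*I*h + 10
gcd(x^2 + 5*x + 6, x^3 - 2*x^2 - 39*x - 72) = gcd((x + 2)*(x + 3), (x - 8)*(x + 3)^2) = x + 3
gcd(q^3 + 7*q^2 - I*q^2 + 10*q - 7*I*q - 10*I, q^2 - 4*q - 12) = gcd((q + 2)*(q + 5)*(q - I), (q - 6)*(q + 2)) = q + 2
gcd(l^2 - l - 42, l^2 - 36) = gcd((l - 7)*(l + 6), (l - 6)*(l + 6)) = l + 6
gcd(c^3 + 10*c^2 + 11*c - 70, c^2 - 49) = c + 7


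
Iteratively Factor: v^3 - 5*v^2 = (v)*(v^2 - 5*v) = v*(v - 5)*(v)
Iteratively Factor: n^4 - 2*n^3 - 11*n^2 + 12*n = (n - 1)*(n^3 - n^2 - 12*n) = n*(n - 1)*(n^2 - n - 12) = n*(n - 4)*(n - 1)*(n + 3)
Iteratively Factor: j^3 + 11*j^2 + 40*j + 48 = (j + 4)*(j^2 + 7*j + 12) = (j + 4)^2*(j + 3)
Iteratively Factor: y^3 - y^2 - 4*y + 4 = (y - 1)*(y^2 - 4) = (y - 2)*(y - 1)*(y + 2)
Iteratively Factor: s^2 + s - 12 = (s + 4)*(s - 3)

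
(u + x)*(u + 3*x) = u^2 + 4*u*x + 3*x^2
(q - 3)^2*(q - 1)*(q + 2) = q^4 - 5*q^3 + q^2 + 21*q - 18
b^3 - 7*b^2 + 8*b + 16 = (b - 4)^2*(b + 1)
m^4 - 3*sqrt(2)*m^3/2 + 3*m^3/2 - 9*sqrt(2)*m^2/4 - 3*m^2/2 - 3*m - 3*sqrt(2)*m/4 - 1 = (m + 1/2)*(m + 1)*(m - 2*sqrt(2))*(m + sqrt(2)/2)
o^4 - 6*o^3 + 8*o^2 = o^2*(o - 4)*(o - 2)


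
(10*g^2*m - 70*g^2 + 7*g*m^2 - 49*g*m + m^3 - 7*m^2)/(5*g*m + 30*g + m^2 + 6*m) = (2*g*m - 14*g + m^2 - 7*m)/(m + 6)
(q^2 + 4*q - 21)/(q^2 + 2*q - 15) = (q + 7)/(q + 5)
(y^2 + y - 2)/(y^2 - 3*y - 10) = (y - 1)/(y - 5)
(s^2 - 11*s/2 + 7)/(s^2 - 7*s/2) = (s - 2)/s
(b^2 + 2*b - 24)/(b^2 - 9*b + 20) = (b + 6)/(b - 5)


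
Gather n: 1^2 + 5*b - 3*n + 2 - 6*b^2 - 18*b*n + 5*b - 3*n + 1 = -6*b^2 + 10*b + n*(-18*b - 6) + 4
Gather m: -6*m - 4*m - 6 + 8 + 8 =10 - 10*m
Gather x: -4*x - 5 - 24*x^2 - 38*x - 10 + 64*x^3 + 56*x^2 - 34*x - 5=64*x^3 + 32*x^2 - 76*x - 20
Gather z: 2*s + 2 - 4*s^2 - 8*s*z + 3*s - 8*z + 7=-4*s^2 + 5*s + z*(-8*s - 8) + 9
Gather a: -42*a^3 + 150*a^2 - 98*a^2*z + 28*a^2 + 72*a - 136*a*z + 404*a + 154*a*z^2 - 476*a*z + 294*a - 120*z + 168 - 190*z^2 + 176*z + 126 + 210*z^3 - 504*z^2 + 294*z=-42*a^3 + a^2*(178 - 98*z) + a*(154*z^2 - 612*z + 770) + 210*z^3 - 694*z^2 + 350*z + 294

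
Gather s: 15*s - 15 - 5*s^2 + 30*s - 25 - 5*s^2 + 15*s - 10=-10*s^2 + 60*s - 50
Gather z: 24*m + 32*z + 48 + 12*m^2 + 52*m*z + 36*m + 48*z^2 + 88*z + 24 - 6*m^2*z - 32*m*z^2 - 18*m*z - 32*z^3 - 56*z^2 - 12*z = 12*m^2 + 60*m - 32*z^3 + z^2*(-32*m - 8) + z*(-6*m^2 + 34*m + 108) + 72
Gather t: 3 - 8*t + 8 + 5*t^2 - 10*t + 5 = 5*t^2 - 18*t + 16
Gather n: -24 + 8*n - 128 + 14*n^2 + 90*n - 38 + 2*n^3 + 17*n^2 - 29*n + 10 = 2*n^3 + 31*n^2 + 69*n - 180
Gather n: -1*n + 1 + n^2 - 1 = n^2 - n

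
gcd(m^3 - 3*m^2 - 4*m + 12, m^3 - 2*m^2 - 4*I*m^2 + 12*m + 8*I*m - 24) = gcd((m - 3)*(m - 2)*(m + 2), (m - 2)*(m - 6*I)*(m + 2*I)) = m - 2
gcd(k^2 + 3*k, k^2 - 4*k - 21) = k + 3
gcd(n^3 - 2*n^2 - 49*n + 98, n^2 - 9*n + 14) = n^2 - 9*n + 14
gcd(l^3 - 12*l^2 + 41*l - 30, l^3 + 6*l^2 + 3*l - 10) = l - 1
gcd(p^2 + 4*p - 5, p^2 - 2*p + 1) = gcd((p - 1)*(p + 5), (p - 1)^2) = p - 1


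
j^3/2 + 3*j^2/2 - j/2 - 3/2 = (j/2 + 1/2)*(j - 1)*(j + 3)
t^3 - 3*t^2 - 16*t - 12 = (t - 6)*(t + 1)*(t + 2)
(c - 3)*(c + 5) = c^2 + 2*c - 15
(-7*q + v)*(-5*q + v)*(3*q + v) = 105*q^3 - q^2*v - 9*q*v^2 + v^3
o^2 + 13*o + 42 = (o + 6)*(o + 7)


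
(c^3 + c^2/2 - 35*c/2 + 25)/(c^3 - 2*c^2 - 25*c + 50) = (c - 5/2)/(c - 5)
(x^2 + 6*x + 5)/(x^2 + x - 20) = (x + 1)/(x - 4)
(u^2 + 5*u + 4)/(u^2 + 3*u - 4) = (u + 1)/(u - 1)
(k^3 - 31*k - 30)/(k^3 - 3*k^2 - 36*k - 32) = (k^2 - k - 30)/(k^2 - 4*k - 32)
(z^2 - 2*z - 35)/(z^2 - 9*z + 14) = (z + 5)/(z - 2)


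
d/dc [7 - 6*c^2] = -12*c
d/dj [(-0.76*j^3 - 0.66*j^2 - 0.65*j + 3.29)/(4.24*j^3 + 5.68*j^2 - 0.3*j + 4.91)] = (-1.5184*j^4 + 5.968*j^3 - 49.1536*j^2 - 43.8556*j - 2.2045)/(17.9776*j^6 + 48.1664*j^5 + 29.7184*j^4 + 38.2288*j^3 + 55.8676*j^2 - 2.946*j + 24.1081)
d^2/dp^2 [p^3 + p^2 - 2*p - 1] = 6*p + 2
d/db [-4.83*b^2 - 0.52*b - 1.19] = -9.66*b - 0.52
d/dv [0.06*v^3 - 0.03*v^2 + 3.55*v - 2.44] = 0.18*v^2 - 0.06*v + 3.55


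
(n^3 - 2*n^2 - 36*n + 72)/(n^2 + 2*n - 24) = (n^2 - 8*n + 12)/(n - 4)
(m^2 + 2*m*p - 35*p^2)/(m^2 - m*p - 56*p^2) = (-m + 5*p)/(-m + 8*p)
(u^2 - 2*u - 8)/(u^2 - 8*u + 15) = (u^2 - 2*u - 8)/(u^2 - 8*u + 15)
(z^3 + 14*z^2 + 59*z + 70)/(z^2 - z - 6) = (z^2 + 12*z + 35)/(z - 3)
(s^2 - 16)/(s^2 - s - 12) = (s + 4)/(s + 3)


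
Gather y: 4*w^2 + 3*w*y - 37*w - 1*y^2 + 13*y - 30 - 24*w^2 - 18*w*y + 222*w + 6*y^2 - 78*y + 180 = -20*w^2 + 185*w + 5*y^2 + y*(-15*w - 65) + 150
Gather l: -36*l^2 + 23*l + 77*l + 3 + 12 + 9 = -36*l^2 + 100*l + 24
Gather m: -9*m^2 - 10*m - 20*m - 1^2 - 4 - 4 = -9*m^2 - 30*m - 9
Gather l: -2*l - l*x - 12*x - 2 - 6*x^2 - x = l*(-x - 2) - 6*x^2 - 13*x - 2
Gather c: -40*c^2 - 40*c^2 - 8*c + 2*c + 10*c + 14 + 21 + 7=-80*c^2 + 4*c + 42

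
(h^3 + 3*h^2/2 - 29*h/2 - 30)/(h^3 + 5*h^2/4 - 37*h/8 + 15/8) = 4*(2*h^2 - 3*h - 20)/(8*h^2 - 14*h + 5)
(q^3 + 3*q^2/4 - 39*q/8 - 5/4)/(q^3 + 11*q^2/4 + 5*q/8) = (q - 2)/q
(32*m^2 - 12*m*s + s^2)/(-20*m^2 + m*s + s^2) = (-8*m + s)/(5*m + s)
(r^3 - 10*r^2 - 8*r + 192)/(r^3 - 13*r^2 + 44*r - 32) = (r^2 - 2*r - 24)/(r^2 - 5*r + 4)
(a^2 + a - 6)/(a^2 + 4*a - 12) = (a + 3)/(a + 6)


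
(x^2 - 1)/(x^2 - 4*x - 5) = (x - 1)/(x - 5)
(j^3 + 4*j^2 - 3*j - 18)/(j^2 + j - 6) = j + 3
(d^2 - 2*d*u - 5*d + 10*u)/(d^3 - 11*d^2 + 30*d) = (d - 2*u)/(d*(d - 6))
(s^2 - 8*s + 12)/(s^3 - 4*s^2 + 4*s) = (s - 6)/(s*(s - 2))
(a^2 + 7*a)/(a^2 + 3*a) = (a + 7)/(a + 3)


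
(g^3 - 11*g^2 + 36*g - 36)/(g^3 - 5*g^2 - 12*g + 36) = (g - 3)/(g + 3)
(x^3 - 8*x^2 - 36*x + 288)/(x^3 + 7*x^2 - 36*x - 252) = (x - 8)/(x + 7)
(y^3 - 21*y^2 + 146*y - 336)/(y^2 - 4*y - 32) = (y^2 - 13*y + 42)/(y + 4)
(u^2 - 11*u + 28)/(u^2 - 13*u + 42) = (u - 4)/(u - 6)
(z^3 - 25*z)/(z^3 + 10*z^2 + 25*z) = (z - 5)/(z + 5)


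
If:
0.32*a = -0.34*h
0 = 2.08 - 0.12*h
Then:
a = -18.42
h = 17.33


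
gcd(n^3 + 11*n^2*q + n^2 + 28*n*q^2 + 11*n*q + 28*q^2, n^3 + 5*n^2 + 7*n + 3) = n + 1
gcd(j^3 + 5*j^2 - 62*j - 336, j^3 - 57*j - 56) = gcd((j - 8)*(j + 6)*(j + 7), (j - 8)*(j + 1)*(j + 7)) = j^2 - j - 56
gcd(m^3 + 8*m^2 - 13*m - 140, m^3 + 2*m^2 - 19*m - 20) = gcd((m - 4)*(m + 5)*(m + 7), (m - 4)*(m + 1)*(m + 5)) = m^2 + m - 20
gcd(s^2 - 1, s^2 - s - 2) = s + 1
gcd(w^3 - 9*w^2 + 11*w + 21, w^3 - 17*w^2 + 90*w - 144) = w - 3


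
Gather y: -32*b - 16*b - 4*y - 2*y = -48*b - 6*y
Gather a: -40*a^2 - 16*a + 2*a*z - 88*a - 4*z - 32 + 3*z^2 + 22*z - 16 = -40*a^2 + a*(2*z - 104) + 3*z^2 + 18*z - 48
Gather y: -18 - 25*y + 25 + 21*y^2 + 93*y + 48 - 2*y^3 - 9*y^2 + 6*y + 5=-2*y^3 + 12*y^2 + 74*y + 60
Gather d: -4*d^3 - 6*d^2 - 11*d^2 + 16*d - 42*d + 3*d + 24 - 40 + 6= -4*d^3 - 17*d^2 - 23*d - 10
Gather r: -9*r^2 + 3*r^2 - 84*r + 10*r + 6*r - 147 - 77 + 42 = -6*r^2 - 68*r - 182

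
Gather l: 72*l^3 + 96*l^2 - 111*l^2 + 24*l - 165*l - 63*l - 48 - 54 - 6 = 72*l^3 - 15*l^2 - 204*l - 108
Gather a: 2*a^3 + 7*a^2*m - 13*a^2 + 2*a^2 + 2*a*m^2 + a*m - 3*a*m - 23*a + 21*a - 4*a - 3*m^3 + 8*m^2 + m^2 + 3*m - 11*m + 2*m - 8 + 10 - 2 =2*a^3 + a^2*(7*m - 11) + a*(2*m^2 - 2*m - 6) - 3*m^3 + 9*m^2 - 6*m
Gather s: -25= -25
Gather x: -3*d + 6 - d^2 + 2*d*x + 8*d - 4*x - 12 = -d^2 + 5*d + x*(2*d - 4) - 6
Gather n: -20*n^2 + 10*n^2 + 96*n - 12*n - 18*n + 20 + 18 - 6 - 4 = -10*n^2 + 66*n + 28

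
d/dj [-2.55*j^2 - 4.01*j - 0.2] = -5.1*j - 4.01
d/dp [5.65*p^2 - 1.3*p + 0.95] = 11.3*p - 1.3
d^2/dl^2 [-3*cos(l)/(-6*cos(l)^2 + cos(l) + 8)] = (18*(1 - cos(l)^2)^2 + 108*cos(l)^5 + 648*cos(l)^3 + 12*cos(l)^2 - 672*cos(l) + 30)/(-6*cos(l)^2 + cos(l) + 8)^3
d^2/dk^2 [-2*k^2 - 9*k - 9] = -4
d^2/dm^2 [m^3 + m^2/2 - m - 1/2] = 6*m + 1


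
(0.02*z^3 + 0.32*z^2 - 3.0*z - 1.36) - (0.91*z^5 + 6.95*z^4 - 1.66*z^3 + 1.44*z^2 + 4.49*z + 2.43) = -0.91*z^5 - 6.95*z^4 + 1.68*z^3 - 1.12*z^2 - 7.49*z - 3.79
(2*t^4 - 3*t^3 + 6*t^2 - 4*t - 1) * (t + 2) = 2*t^5 + t^4 + 8*t^2 - 9*t - 2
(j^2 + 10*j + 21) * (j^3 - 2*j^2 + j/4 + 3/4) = j^5 + 8*j^4 + 5*j^3/4 - 155*j^2/4 + 51*j/4 + 63/4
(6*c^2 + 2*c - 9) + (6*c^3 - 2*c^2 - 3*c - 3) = 6*c^3 + 4*c^2 - c - 12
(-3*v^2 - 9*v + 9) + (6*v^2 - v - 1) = 3*v^2 - 10*v + 8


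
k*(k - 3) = k^2 - 3*k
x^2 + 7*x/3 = x*(x + 7/3)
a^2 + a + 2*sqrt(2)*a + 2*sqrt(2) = (a + 1)*(a + 2*sqrt(2))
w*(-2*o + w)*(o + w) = -2*o^2*w - o*w^2 + w^3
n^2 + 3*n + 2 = (n + 1)*(n + 2)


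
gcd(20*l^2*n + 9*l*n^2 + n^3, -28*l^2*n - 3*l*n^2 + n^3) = 4*l*n + n^2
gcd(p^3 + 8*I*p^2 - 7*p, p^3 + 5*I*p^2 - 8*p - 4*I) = p + I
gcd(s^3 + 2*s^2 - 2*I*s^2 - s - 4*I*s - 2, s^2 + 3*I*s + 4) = s - I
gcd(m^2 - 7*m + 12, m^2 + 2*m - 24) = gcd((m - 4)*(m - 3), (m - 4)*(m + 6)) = m - 4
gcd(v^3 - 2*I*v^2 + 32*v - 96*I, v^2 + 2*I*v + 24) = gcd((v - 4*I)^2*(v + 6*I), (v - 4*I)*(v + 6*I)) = v^2 + 2*I*v + 24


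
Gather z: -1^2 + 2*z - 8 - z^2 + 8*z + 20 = -z^2 + 10*z + 11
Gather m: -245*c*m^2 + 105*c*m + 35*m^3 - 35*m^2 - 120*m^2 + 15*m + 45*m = 35*m^3 + m^2*(-245*c - 155) + m*(105*c + 60)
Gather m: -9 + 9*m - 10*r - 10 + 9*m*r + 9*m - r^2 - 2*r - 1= m*(9*r + 18) - r^2 - 12*r - 20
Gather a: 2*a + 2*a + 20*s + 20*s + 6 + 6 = 4*a + 40*s + 12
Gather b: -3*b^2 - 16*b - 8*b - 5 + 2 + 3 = -3*b^2 - 24*b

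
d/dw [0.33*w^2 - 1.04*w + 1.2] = 0.66*w - 1.04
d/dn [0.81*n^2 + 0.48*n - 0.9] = 1.62*n + 0.48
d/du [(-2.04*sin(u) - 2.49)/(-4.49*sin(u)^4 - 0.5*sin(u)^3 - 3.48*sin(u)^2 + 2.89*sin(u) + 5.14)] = -(27.4788*sin(u)^4 + 46.7604*sin(u)^3 + 10.8342*sin(u)^2 + 17.3304*sin(u) + 3.2895)*cos(u)/(4.49*sin(u)^4 + 0.5*sin(u)^3 + 3.48*sin(u)^2 - 2.89*sin(u) - 5.14)^2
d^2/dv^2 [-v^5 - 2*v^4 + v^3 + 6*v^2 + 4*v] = -20*v^3 - 24*v^2 + 6*v + 12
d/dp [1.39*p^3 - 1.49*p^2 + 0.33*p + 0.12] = 4.17*p^2 - 2.98*p + 0.33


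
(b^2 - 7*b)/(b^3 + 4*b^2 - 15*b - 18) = b*(b - 7)/(b^3 + 4*b^2 - 15*b - 18)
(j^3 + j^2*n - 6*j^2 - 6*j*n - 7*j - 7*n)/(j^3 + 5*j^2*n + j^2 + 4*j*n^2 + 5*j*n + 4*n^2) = (j - 7)/(j + 4*n)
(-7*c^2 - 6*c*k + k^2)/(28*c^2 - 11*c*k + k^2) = (-c - k)/(4*c - k)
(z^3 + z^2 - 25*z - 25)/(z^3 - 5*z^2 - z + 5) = (z + 5)/(z - 1)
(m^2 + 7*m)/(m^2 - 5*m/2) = 2*(m + 7)/(2*m - 5)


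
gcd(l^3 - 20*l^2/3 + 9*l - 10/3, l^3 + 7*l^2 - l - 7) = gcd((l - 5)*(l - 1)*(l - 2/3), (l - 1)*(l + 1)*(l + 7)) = l - 1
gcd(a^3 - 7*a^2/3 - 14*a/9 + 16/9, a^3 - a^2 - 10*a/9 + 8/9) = a^2 + a/3 - 2/3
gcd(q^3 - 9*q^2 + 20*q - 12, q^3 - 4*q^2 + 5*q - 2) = q^2 - 3*q + 2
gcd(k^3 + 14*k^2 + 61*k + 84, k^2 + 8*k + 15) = k + 3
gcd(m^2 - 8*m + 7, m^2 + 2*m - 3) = m - 1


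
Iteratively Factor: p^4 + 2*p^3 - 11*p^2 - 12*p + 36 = (p + 3)*(p^3 - p^2 - 8*p + 12) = (p - 2)*(p + 3)*(p^2 + p - 6) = (p - 2)^2*(p + 3)*(p + 3)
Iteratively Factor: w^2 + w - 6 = (w + 3)*(w - 2)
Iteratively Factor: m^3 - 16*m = (m - 4)*(m^2 + 4*m) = m*(m - 4)*(m + 4)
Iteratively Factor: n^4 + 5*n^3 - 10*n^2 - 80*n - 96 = (n + 4)*(n^3 + n^2 - 14*n - 24) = (n + 3)*(n + 4)*(n^2 - 2*n - 8) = (n - 4)*(n + 3)*(n + 4)*(n + 2)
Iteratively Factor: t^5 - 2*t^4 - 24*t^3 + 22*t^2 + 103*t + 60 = (t + 4)*(t^4 - 6*t^3 + 22*t + 15) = (t - 5)*(t + 4)*(t^3 - t^2 - 5*t - 3) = (t - 5)*(t + 1)*(t + 4)*(t^2 - 2*t - 3) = (t - 5)*(t - 3)*(t + 1)*(t + 4)*(t + 1)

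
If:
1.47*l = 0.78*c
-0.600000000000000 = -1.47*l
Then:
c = 0.77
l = 0.41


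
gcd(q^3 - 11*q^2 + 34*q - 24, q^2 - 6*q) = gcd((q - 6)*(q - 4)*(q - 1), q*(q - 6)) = q - 6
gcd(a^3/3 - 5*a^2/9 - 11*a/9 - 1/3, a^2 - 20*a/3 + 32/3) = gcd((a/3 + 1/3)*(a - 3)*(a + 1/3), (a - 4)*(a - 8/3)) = 1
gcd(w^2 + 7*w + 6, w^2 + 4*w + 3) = w + 1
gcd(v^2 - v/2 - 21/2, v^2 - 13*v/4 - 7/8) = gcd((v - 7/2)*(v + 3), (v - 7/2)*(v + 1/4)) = v - 7/2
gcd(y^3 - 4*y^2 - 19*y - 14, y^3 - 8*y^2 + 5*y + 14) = y^2 - 6*y - 7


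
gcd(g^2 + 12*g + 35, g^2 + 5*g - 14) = g + 7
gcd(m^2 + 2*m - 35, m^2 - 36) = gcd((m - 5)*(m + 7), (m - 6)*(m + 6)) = 1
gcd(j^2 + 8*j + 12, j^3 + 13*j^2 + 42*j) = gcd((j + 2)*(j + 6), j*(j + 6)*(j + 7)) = j + 6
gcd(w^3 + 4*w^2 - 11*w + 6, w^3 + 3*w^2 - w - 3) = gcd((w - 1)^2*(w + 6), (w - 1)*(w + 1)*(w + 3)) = w - 1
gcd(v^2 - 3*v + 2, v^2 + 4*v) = 1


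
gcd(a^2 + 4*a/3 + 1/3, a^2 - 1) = a + 1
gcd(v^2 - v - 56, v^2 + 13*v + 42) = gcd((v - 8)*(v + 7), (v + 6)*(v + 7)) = v + 7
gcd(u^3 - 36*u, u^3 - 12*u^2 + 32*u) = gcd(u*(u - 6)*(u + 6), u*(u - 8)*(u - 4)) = u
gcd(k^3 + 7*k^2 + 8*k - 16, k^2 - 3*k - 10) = 1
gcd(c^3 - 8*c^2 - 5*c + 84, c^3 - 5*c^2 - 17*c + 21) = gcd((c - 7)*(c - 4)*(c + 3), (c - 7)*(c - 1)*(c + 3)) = c^2 - 4*c - 21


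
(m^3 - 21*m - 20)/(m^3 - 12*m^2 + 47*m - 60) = (m^2 + 5*m + 4)/(m^2 - 7*m + 12)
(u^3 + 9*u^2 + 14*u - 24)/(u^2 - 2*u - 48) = (u^2 + 3*u - 4)/(u - 8)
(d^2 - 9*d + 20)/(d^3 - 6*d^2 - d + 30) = (d - 4)/(d^2 - d - 6)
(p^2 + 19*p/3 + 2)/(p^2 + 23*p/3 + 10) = (3*p + 1)/(3*p + 5)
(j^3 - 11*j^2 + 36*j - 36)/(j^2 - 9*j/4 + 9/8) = 8*(j^3 - 11*j^2 + 36*j - 36)/(8*j^2 - 18*j + 9)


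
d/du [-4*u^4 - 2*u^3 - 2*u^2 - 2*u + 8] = -16*u^3 - 6*u^2 - 4*u - 2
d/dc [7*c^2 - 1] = 14*c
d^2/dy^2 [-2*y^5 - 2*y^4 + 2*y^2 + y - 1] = -40*y^3 - 24*y^2 + 4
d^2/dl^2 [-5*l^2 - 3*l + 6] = -10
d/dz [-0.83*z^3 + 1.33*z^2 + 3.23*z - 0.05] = -2.49*z^2 + 2.66*z + 3.23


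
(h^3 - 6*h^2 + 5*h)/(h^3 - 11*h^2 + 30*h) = (h - 1)/(h - 6)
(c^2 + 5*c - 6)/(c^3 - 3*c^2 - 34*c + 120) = (c - 1)/(c^2 - 9*c + 20)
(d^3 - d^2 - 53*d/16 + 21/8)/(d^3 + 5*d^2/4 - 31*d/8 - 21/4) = (4*d - 3)/(2*(2*d + 3))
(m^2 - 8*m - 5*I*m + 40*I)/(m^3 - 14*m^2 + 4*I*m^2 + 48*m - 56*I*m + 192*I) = (m - 5*I)/(m^2 + m*(-6 + 4*I) - 24*I)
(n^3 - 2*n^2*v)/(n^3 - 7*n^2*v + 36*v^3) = n^2*(n - 2*v)/(n^3 - 7*n^2*v + 36*v^3)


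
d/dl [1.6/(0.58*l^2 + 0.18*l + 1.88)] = (-1.856*l - 0.288)/(0.58*l^2 + 0.18*l + 1.88)^2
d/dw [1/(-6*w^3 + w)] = (18*w^2 - 1)/(w^2*(6*w^2 - 1)^2)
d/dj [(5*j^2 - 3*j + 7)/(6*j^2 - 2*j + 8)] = (4*j^2 - 2*j - 5)/(2*(9*j^4 - 6*j^3 + 25*j^2 - 8*j + 16))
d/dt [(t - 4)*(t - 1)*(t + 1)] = 3*t^2 - 8*t - 1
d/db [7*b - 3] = 7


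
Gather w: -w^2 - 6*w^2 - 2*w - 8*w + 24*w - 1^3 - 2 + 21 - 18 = -7*w^2 + 14*w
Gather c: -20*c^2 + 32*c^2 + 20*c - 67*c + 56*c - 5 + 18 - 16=12*c^2 + 9*c - 3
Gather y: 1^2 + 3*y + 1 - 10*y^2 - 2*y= -10*y^2 + y + 2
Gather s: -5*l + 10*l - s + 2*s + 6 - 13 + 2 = 5*l + s - 5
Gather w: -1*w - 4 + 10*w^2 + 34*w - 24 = 10*w^2 + 33*w - 28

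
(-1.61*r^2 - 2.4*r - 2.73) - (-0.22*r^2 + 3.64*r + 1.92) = -1.39*r^2 - 6.04*r - 4.65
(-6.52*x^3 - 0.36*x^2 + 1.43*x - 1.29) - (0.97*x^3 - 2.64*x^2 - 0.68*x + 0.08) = -7.49*x^3 + 2.28*x^2 + 2.11*x - 1.37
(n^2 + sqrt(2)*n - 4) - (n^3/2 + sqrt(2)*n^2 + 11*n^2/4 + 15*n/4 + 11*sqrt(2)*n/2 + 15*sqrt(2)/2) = -n^3/2 - 7*n^2/4 - sqrt(2)*n^2 - 9*sqrt(2)*n/2 - 15*n/4 - 15*sqrt(2)/2 - 4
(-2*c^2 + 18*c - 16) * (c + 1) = -2*c^3 + 16*c^2 + 2*c - 16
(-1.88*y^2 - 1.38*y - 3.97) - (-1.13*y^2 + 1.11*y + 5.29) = -0.75*y^2 - 2.49*y - 9.26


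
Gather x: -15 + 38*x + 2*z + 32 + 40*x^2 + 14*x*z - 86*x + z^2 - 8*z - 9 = 40*x^2 + x*(14*z - 48) + z^2 - 6*z + 8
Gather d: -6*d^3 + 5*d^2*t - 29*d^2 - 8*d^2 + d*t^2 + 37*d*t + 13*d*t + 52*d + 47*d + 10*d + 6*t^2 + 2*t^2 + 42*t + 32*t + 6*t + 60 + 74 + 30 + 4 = -6*d^3 + d^2*(5*t - 37) + d*(t^2 + 50*t + 109) + 8*t^2 + 80*t + 168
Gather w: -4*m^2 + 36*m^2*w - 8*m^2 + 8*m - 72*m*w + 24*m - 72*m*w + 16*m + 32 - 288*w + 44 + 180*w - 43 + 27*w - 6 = -12*m^2 + 48*m + w*(36*m^2 - 144*m - 81) + 27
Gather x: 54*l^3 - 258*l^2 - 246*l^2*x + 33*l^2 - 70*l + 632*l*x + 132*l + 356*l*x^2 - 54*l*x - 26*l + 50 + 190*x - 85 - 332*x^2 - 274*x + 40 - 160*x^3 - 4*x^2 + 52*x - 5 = 54*l^3 - 225*l^2 + 36*l - 160*x^3 + x^2*(356*l - 336) + x*(-246*l^2 + 578*l - 32)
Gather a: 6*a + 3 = 6*a + 3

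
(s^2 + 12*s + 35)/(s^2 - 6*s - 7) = (s^2 + 12*s + 35)/(s^2 - 6*s - 7)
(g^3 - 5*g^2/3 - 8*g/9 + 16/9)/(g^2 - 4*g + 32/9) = (3*g^2 - g - 4)/(3*g - 8)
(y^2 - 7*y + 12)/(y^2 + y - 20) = (y - 3)/(y + 5)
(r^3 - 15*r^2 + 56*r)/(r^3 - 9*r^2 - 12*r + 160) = r*(r - 7)/(r^2 - r - 20)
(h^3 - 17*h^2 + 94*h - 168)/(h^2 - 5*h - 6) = (h^2 - 11*h + 28)/(h + 1)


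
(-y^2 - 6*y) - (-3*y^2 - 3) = 2*y^2 - 6*y + 3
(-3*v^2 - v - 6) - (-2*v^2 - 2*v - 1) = -v^2 + v - 5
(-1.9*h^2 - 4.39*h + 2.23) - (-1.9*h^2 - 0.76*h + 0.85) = 1.38 - 3.63*h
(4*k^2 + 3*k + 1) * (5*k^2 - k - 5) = 20*k^4 + 11*k^3 - 18*k^2 - 16*k - 5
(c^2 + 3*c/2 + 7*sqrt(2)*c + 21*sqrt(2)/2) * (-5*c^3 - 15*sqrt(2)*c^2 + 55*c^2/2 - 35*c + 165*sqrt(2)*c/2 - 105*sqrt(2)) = -5*c^5 - 50*sqrt(2)*c^4 + 20*c^4 - 815*c^3/4 + 200*sqrt(2)*c^3 + 125*sqrt(2)*c^2/2 + 1575*c^2/2 - 525*sqrt(2)*c + 525*c/2 - 2205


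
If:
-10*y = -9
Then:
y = 9/10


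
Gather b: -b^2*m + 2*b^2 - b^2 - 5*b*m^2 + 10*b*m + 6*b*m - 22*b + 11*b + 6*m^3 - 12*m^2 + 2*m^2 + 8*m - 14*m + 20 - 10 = b^2*(1 - m) + b*(-5*m^2 + 16*m - 11) + 6*m^3 - 10*m^2 - 6*m + 10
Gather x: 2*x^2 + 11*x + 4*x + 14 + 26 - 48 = 2*x^2 + 15*x - 8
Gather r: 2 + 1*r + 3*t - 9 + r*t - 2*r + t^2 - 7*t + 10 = r*(t - 1) + t^2 - 4*t + 3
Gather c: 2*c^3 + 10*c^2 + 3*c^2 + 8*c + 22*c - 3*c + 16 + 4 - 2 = 2*c^3 + 13*c^2 + 27*c + 18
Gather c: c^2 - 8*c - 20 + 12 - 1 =c^2 - 8*c - 9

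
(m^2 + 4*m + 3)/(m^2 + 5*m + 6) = (m + 1)/(m + 2)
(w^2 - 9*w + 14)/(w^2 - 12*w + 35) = (w - 2)/(w - 5)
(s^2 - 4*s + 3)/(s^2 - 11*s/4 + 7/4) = 4*(s - 3)/(4*s - 7)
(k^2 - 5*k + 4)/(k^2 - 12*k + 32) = (k - 1)/(k - 8)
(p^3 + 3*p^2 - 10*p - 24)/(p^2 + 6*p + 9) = (p^3 + 3*p^2 - 10*p - 24)/(p^2 + 6*p + 9)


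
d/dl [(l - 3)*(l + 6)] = 2*l + 3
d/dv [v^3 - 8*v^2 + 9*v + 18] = 3*v^2 - 16*v + 9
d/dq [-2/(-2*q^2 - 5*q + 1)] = 2*(-4*q - 5)/(2*q^2 + 5*q - 1)^2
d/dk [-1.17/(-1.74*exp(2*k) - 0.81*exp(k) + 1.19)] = (-4.0716*exp(k) - 0.9477)*exp(k)/(1.74*exp(2*k) + 0.81*exp(k) - 1.19)^2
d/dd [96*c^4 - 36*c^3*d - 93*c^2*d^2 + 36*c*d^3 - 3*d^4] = -36*c^3 - 186*c^2*d + 108*c*d^2 - 12*d^3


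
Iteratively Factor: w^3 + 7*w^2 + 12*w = (w + 3)*(w^2 + 4*w) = w*(w + 3)*(w + 4)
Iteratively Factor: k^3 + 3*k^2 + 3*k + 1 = (k + 1)*(k^2 + 2*k + 1) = (k + 1)^2*(k + 1)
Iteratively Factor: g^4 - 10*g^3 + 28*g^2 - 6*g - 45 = (g - 5)*(g^3 - 5*g^2 + 3*g + 9) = (g - 5)*(g - 3)*(g^2 - 2*g - 3) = (g - 5)*(g - 3)^2*(g + 1)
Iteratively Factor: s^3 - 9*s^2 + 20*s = (s - 4)*(s^2 - 5*s) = s*(s - 4)*(s - 5)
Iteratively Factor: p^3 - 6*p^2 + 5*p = (p)*(p^2 - 6*p + 5) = p*(p - 1)*(p - 5)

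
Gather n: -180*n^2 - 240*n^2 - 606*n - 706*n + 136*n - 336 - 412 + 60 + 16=-420*n^2 - 1176*n - 672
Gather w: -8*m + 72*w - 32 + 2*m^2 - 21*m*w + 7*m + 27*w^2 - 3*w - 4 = 2*m^2 - m + 27*w^2 + w*(69 - 21*m) - 36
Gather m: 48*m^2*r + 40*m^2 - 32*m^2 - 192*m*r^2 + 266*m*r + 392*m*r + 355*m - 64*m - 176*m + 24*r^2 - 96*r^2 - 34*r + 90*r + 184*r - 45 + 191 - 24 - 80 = m^2*(48*r + 8) + m*(-192*r^2 + 658*r + 115) - 72*r^2 + 240*r + 42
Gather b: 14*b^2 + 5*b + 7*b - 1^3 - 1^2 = 14*b^2 + 12*b - 2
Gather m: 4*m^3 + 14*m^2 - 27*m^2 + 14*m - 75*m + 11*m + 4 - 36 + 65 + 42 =4*m^3 - 13*m^2 - 50*m + 75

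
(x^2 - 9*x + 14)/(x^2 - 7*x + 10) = (x - 7)/(x - 5)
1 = 1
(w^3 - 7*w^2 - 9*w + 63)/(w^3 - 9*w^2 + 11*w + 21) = (w + 3)/(w + 1)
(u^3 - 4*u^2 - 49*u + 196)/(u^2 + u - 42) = (u^2 - 11*u + 28)/(u - 6)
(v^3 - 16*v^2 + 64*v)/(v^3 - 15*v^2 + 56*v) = (v - 8)/(v - 7)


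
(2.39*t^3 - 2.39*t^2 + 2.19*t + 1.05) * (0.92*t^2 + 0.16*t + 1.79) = 2.1988*t^5 - 1.8164*t^4 + 5.9105*t^3 - 2.9617*t^2 + 4.0881*t + 1.8795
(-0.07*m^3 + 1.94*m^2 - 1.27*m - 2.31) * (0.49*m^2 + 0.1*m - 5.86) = -0.0343*m^5 + 0.9436*m^4 - 0.0180999999999999*m^3 - 12.6273*m^2 + 7.2112*m + 13.5366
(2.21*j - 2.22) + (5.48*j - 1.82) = 7.69*j - 4.04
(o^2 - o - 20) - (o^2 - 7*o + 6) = 6*o - 26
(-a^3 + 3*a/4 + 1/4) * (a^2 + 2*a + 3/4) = -a^5 - 2*a^4 + 7*a^2/4 + 17*a/16 + 3/16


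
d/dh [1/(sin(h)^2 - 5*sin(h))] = (5 - 2*sin(h))*cos(h)/((sin(h) - 5)^2*sin(h)^2)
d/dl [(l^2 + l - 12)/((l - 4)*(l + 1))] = 4*(-l^2 + 4*l - 10)/(l^4 - 6*l^3 + l^2 + 24*l + 16)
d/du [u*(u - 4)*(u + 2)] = 3*u^2 - 4*u - 8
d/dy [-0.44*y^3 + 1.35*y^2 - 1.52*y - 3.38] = -1.32*y^2 + 2.7*y - 1.52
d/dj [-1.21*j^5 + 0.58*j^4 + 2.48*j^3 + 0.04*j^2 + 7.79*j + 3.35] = -6.05*j^4 + 2.32*j^3 + 7.44*j^2 + 0.08*j + 7.79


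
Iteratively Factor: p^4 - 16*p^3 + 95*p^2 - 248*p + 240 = (p - 4)*(p^3 - 12*p^2 + 47*p - 60) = (p - 5)*(p - 4)*(p^2 - 7*p + 12) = (p - 5)*(p - 4)^2*(p - 3)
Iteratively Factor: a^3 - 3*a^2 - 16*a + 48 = (a - 3)*(a^2 - 16) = (a - 4)*(a - 3)*(a + 4)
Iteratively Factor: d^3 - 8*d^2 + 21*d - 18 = (d - 3)*(d^2 - 5*d + 6) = (d - 3)^2*(d - 2)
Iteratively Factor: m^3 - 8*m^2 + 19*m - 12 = (m - 3)*(m^2 - 5*m + 4) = (m - 4)*(m - 3)*(m - 1)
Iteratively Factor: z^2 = (z)*(z)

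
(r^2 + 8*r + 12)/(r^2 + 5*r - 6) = (r + 2)/(r - 1)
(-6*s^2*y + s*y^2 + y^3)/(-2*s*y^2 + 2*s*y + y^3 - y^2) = (3*s + y)/(y - 1)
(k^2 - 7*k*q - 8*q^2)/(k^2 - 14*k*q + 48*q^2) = (-k - q)/(-k + 6*q)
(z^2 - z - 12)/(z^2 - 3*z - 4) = (z + 3)/(z + 1)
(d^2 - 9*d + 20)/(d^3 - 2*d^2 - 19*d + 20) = (d - 4)/(d^2 + 3*d - 4)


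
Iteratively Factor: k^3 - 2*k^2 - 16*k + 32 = (k + 4)*(k^2 - 6*k + 8) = (k - 4)*(k + 4)*(k - 2)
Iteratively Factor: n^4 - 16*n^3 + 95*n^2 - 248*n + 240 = (n - 4)*(n^3 - 12*n^2 + 47*n - 60) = (n - 4)^2*(n^2 - 8*n + 15) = (n - 5)*(n - 4)^2*(n - 3)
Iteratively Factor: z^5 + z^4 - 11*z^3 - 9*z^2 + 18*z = (z - 3)*(z^4 + 4*z^3 + z^2 - 6*z) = z*(z - 3)*(z^3 + 4*z^2 + z - 6) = z*(z - 3)*(z + 2)*(z^2 + 2*z - 3) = z*(z - 3)*(z + 2)*(z + 3)*(z - 1)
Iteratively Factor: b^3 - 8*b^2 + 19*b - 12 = (b - 3)*(b^2 - 5*b + 4) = (b - 3)*(b - 1)*(b - 4)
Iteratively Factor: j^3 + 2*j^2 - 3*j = (j - 1)*(j^2 + 3*j) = j*(j - 1)*(j + 3)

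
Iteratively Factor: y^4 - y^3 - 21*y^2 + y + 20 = (y - 5)*(y^3 + 4*y^2 - y - 4) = (y - 5)*(y + 1)*(y^2 + 3*y - 4) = (y - 5)*(y + 1)*(y + 4)*(y - 1)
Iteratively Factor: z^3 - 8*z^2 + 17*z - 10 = (z - 5)*(z^2 - 3*z + 2) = (z - 5)*(z - 2)*(z - 1)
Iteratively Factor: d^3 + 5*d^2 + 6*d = (d + 3)*(d^2 + 2*d) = d*(d + 3)*(d + 2)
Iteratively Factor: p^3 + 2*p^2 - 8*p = (p - 2)*(p^2 + 4*p) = p*(p - 2)*(p + 4)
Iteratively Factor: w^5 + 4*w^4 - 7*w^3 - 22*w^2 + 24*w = (w + 4)*(w^4 - 7*w^2 + 6*w) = (w - 1)*(w + 4)*(w^3 + w^2 - 6*w) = (w - 2)*(w - 1)*(w + 4)*(w^2 + 3*w) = w*(w - 2)*(w - 1)*(w + 4)*(w + 3)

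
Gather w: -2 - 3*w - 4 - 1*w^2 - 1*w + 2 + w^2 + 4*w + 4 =0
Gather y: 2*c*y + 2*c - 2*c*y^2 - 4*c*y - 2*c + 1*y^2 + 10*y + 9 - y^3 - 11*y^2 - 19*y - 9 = -y^3 + y^2*(-2*c - 10) + y*(-2*c - 9)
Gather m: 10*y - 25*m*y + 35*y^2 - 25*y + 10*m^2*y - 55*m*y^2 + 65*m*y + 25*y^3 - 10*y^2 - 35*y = 10*m^2*y + m*(-55*y^2 + 40*y) + 25*y^3 + 25*y^2 - 50*y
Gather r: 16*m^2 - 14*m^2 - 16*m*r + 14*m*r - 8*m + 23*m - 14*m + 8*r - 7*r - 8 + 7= 2*m^2 + m + r*(1 - 2*m) - 1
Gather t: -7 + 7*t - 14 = 7*t - 21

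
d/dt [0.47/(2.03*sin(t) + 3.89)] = -0.9541*cos(t)/(2.03*sin(t) + 3.89)^2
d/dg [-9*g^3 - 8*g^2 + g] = -27*g^2 - 16*g + 1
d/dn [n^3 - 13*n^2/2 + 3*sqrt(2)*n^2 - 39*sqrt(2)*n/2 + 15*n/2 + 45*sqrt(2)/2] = 3*n^2 - 13*n + 6*sqrt(2)*n - 39*sqrt(2)/2 + 15/2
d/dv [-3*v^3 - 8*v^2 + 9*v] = -9*v^2 - 16*v + 9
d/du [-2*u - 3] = -2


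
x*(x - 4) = x^2 - 4*x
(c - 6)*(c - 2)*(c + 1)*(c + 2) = c^4 - 5*c^3 - 10*c^2 + 20*c + 24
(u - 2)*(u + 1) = u^2 - u - 2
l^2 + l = l*(l + 1)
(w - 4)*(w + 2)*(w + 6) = w^3 + 4*w^2 - 20*w - 48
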